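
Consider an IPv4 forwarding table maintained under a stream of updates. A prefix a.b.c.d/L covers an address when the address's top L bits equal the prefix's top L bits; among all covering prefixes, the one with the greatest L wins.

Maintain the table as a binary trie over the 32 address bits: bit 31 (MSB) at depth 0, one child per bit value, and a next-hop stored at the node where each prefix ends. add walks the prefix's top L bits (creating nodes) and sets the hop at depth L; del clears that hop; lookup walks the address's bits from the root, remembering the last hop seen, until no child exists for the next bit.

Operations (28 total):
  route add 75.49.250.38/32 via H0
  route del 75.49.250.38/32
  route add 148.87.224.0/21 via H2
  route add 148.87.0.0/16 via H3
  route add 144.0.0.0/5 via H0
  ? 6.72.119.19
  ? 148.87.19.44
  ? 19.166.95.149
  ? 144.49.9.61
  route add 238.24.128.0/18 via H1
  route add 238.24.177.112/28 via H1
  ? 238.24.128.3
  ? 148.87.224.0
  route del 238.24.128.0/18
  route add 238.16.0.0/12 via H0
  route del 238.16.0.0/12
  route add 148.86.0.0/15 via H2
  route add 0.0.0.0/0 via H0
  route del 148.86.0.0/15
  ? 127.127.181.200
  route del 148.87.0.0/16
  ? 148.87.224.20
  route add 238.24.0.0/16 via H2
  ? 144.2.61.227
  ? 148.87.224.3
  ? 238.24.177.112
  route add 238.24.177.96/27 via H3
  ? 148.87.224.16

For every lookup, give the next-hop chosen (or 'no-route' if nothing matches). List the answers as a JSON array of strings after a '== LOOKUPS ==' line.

Trace:
  add 75.49.250.38/32 -> H0 at depth 32
  - 75.49.250.38/32 clear@32
  add 148.87.224.0/21 -> H2 at depth 21
  add 148.87.0.0/16 -> H3 at depth 16
  add 144.0.0.0/5 -> H0 at depth 5
  ? 6.72.119.19  path d0:-→d1:-  best=no-route
  ? 148.87.19.44  path d0:-→d1:-→d2:-→d3:-→d4:-→d5:H0→d6:-→d7:-→d8:-→d9:-→d10:-→d11:-→d12:-→d13:-→d14:-→d15:-→d16:H3  best=H3
  ? 19.166.95.149  path d0:-→d1:-  best=no-route
  ? 144.49.9.61  path d0:-→d1:-→d2:-→d3:-→d4:-→d5:H0  best=H0
  add 238.24.128.0/18 -> H1 at depth 18
  add 238.24.177.112/28 -> H1 at depth 28
  ? 238.24.128.3  path d0:-→d1:-→d2:-→d3:-→d4:-→d5:-→d6:-→d7:-→d8:-→d9:-→d10:-→d11:-→d12:-→d13:-→d14:-→d15:-→d16:-→d17:-→d18:H1  best=H1
  ? 148.87.224.0  path d0:-→d1:-→d2:-→d3:-→d4:-→d5:H0→d6:-→d7:-→d8:-→d9:-→d10:-→d11:-→d12:-→d13:-→d14:-→d15:-→d16:H3→d17:-→d18:-→d19:-→d20:-→d21:H2  best=H2
  - 238.24.128.0/18 clear@18
  add 238.16.0.0/12 -> H0 at depth 12
  - 238.16.0.0/12 clear@12
  add 148.86.0.0/15 -> H2 at depth 15
  add 0.0.0.0/0 -> H0 at depth 0
  - 148.86.0.0/15 clear@15
  ? 127.127.181.200  path d0:H0→d1:-→d2:-  best=H0
  - 148.87.0.0/16 clear@16
  ? 148.87.224.20  path d0:H0→d1:-→d2:-→d3:-→d4:-→d5:H0→d6:-→d7:-→d8:-→d9:-→d10:-→d11:-→d12:-→d13:-→d14:-→d15:-→d16:-→d17:-→d18:-→d19:-→d20:-→d21:H2  best=H2
  add 238.24.0.0/16 -> H2 at depth 16
  ? 144.2.61.227  path d0:H0→d1:-→d2:-→d3:-→d4:-→d5:H0  best=H0
  ? 148.87.224.3  path d0:H0→d1:-→d2:-→d3:-→d4:-→d5:H0→d6:-→d7:-→d8:-→d9:-→d10:-→d11:-→d12:-→d13:-→d14:-→d15:-→d16:-→d17:-→d18:-→d19:-→d20:-→d21:H2  best=H2
  ? 238.24.177.112  path d0:H0→d1:-→d2:-→d3:-→d4:-→d5:-→d6:-→d7:-→d8:-→d9:-→d10:-→d11:-→d12:-→d13:-→d14:-→d15:-→d16:H2→d17:-→d18:-→d19:-→d20:-→d21:-→d22:-→d23:-→d24:-→d25:-→d26:-→d27:-→d28:H1  best=H1
  add 238.24.177.96/27 -> H3 at depth 27
  ? 148.87.224.16  path d0:H0→d1:-→d2:-→d3:-→d4:-→d5:H0→d6:-→d7:-→d8:-→d9:-→d10:-→d11:-→d12:-→d13:-→d14:-→d15:-→d16:-→d17:-→d18:-→d19:-→d20:-→d21:H2  best=H2

== LOOKUPS ==
["no-route","H3","no-route","H0","H1","H2","H0","H2","H0","H2","H1","H2"]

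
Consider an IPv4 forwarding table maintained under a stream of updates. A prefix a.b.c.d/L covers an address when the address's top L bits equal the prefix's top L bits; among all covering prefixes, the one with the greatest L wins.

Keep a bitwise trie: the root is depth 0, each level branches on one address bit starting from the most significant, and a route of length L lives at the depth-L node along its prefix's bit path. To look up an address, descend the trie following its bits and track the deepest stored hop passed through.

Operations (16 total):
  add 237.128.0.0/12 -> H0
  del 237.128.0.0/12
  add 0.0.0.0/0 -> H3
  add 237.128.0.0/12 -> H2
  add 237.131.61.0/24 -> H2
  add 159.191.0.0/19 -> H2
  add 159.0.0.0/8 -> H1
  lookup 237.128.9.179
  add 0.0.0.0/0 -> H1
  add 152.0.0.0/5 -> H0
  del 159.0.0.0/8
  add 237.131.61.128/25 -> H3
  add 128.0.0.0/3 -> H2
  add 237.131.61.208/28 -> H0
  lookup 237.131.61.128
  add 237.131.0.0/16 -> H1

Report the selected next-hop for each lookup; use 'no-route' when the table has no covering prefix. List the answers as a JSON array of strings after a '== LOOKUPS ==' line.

Process each operation:
  add 237.128.0.0/12 -> H0 at depth 12
  - 237.128.0.0/12 clear@12
  add 0.0.0.0/0 -> H3 at depth 0
  add 237.128.0.0/12 -> H2 at depth 12
  add 237.131.61.0/24 -> H2 at depth 24
  add 159.191.0.0/19 -> H2 at depth 19
  add 159.0.0.0/8 -> H1 at depth 8
  lookup 237.128.9.179: bits 11101101100000 walk d0:H3→d1:-→d2:-→d3:-→d4:-→d5:-→d6:-→d7:-→d8:-→d9:-→d10:-→d11:-→d12:H2→d13:-→d14:- -> H2
  add 0.0.0.0/0 -> H1 at depth 0
  add 152.0.0.0/5 -> H0 at depth 5
  - 159.0.0.0/8 clear@8
  add 237.131.61.128/25 -> H3 at depth 25
  add 128.0.0.0/3 -> H2 at depth 3
  add 237.131.61.208/28 -> H0 at depth 28
  lookup 237.131.61.128: bits 1110110110000011001111011 walk d0:H1→d1:-→d2:-→d3:-→d4:-→d5:-→d6:-→d7:-→d8:-→d9:-→d10:-→d11:-→d12:H2→d13:-→d14:-→d15:-→d16:-→d17:-→d18:-→d19:-→d20:-→d21:-→d22:-→d23:-→d24:H2→d25:H3 -> H3
  add 237.131.0.0/16 -> H1 at depth 16

== LOOKUPS ==
["H2","H3"]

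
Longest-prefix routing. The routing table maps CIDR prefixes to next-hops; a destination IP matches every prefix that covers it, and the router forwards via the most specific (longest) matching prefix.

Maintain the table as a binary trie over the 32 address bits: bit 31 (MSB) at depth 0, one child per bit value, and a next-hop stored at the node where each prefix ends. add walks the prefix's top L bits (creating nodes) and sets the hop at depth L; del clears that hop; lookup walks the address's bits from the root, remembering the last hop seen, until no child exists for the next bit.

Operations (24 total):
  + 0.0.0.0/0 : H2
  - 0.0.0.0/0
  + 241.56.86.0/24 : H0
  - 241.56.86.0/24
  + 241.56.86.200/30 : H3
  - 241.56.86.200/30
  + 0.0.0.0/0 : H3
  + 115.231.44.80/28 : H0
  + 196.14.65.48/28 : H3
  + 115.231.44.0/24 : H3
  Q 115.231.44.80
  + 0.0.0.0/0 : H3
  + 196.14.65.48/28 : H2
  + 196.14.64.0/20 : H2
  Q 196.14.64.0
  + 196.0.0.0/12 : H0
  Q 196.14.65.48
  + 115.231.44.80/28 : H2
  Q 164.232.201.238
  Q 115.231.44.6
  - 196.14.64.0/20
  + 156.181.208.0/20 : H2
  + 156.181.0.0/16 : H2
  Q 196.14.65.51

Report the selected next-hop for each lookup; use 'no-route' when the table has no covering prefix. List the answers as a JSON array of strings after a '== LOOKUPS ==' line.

Process each operation:
  add 0.0.0.0/0 -> H2 at depth 0
  - 0.0.0.0/0 clear@0
  add 241.56.86.0/24 -> H0 at depth 24
  - 241.56.86.0/24 clear@24
  add 241.56.86.200/30 -> H3 at depth 30
  - 241.56.86.200/30 clear@30
  add 0.0.0.0/0 -> H3 at depth 0
  add 115.231.44.80/28 -> H0 at depth 28
  add 196.14.65.48/28 -> H3 at depth 28
  add 115.231.44.0/24 -> H3 at depth 24
  Q 115.231.44.80: descend 0111001111100111001011000101 ; hops seen [H3,H3,H0] ; pick H0
  add 0.0.0.0/0 -> H3 at depth 0
  add 196.14.65.48/28 -> H2 at depth 28
  add 196.14.64.0/20 -> H2 at depth 20
  Q 196.14.64.0: descend 11000100000011100100000 ; hops seen [H3,H2] ; pick H2
  add 196.0.0.0/12 -> H0 at depth 12
  Q 196.14.65.48: descend 1100010000001110010000010011 ; hops seen [H3,H0,H2,H2] ; pick H2
  add 115.231.44.80/28 -> H2 at depth 28
  Q 164.232.201.238: descend 1 ; hops seen [H3] ; pick H3
  Q 115.231.44.6: descend 0111001111100111001011000 ; hops seen [H3,H3] ; pick H3
  - 196.14.64.0/20 clear@20
  add 156.181.208.0/20 -> H2 at depth 20
  add 156.181.0.0/16 -> H2 at depth 16
  Q 196.14.65.51: descend 1100010000001110010000010011 ; hops seen [H3,H0,H2] ; pick H2

== LOOKUPS ==
["H0","H2","H2","H3","H3","H2"]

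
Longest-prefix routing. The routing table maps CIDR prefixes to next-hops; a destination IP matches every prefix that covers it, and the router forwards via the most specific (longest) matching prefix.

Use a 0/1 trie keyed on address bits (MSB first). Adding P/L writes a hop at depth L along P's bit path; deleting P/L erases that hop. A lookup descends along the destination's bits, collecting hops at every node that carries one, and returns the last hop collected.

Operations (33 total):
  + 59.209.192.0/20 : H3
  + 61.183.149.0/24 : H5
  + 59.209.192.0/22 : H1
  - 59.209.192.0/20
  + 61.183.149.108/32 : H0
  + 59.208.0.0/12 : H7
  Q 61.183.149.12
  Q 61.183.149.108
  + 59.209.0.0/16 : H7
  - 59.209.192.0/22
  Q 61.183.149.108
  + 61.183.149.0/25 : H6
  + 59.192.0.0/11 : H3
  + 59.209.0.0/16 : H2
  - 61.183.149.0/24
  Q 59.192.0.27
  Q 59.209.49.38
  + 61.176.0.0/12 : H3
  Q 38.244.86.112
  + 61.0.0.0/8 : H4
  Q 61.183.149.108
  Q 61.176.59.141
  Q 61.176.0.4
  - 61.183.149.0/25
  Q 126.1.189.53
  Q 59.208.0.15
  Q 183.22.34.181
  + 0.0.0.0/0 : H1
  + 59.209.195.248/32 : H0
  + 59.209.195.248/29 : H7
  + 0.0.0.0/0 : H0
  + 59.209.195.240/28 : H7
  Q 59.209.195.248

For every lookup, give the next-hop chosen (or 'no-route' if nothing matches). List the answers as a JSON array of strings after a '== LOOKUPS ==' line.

Trace:
  add 59.209.192.0/20 -> H3 at depth 20
  add 61.183.149.0/24 -> H5 at depth 24
  add 59.209.192.0/22 -> H1 at depth 22
  del 59.209.192.0/20 (clear depth 20)
  add 61.183.149.108/32 -> H0 at depth 32
  add 59.208.0.0/12 -> H7 at depth 12
  Q 61.183.149.12: descend 0011110110110111100101010 ; hops seen [H5] ; pick H5
  Q 61.183.149.108: descend 00111101101101111001010101101100 ; hops seen [H5,H0] ; pick H0
  add 59.209.0.0/16 -> H7 at depth 16
  del 59.209.192.0/22 (clear depth 22)
  Q 61.183.149.108: descend 00111101101101111001010101101100 ; hops seen [H5,H0] ; pick H0
  add 61.183.149.0/25 -> H6 at depth 25
  add 59.192.0.0/11 -> H3 at depth 11
  add 59.209.0.0/16 -> H2 at depth 16
  del 61.183.149.0/24 (clear depth 24)
  Q 59.192.0.27: descend 00111011110 ; hops seen [H3] ; pick H3
  Q 59.209.49.38: descend 0011101111010001 ; hops seen [H3,H7,H2] ; pick H2
  add 61.176.0.0/12 -> H3 at depth 12
  Q 38.244.86.112: descend 001 ; hops seen [∅] ; pick no-route
  add 61.0.0.0/8 -> H4 at depth 8
  Q 61.183.149.108: descend 00111101101101111001010101101100 ; hops seen [H4,H3,H6,H0] ; pick H0
  Q 61.176.59.141: descend 0011110110110 ; hops seen [H4,H3] ; pick H3
  Q 61.176.0.4: descend 0011110110110 ; hops seen [H4,H3] ; pick H3
  del 61.183.149.0/25 (clear depth 25)
  Q 126.1.189.53: descend 0 ; hops seen [∅] ; pick no-route
  Q 59.208.0.15: descend 001110111101000 ; hops seen [H3,H7] ; pick H7
  Q 183.22.34.181: descend ε ; hops seen [∅] ; pick no-route
  add 0.0.0.0/0 -> H1 at depth 0
  add 59.209.195.248/32 -> H0 at depth 32
  add 59.209.195.248/29 -> H7 at depth 29
  add 0.0.0.0/0 -> H0 at depth 0
  add 59.209.195.240/28 -> H7 at depth 28
  Q 59.209.195.248: descend 00111011110100011100001111111000 ; hops seen [H0,H3,H7,H2,H7,H7,H0] ; pick H0

== LOOKUPS ==
["H5","H0","H0","H3","H2","no-route","H0","H3","H3","no-route","H7","no-route","H0"]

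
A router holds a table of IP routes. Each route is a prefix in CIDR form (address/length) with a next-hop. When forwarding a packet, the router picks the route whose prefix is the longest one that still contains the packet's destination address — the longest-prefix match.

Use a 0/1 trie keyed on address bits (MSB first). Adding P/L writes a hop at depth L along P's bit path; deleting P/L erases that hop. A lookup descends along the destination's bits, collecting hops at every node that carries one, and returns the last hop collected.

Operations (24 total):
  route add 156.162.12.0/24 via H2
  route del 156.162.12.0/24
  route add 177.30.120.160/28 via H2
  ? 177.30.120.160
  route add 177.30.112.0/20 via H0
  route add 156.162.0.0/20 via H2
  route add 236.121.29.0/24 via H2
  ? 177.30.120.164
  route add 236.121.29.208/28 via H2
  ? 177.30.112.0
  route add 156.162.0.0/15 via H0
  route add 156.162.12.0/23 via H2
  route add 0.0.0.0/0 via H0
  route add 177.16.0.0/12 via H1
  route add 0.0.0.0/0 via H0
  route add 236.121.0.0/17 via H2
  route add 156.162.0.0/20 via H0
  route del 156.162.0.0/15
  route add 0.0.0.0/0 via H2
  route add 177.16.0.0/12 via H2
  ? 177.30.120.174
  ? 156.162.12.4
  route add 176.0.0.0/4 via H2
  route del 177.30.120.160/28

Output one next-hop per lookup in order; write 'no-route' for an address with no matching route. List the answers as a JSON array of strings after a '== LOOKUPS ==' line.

Process each operation:
  add 156.162.12.0/24 -> H2 at depth 24
  del 156.162.12.0/24 (clear depth 24)
  add 177.30.120.160/28 -> H2 at depth 28
  lookup 177.30.120.160: bits 1011000100011110011110001010 walk d0:-→d1:-→d2:-→d3:-→d4:-→d5:-→d6:-→d7:-→d8:-→d9:-→d10:-→d11:-→d12:-→d13:-→d14:-→d15:-→d16:-→d17:-→d18:-→d19:-→d20:-→d21:-→d22:-→d23:-→d24:-→d25:-→d26:-→d27:-→d28:H2 -> H2
  add 177.30.112.0/20 -> H0 at depth 20
  add 156.162.0.0/20 -> H2 at depth 20
  add 236.121.29.0/24 -> H2 at depth 24
  lookup 177.30.120.164: bits 1011000100011110011110001010 walk d0:-→d1:-→d2:-→d3:-→d4:-→d5:-→d6:-→d7:-→d8:-→d9:-→d10:-→d11:-→d12:-→d13:-→d14:-→d15:-→d16:-→d17:-→d18:-→d19:-→d20:H0→d21:-→d22:-→d23:-→d24:-→d25:-→d26:-→d27:-→d28:H2 -> H2
  add 236.121.29.208/28 -> H2 at depth 28
  lookup 177.30.112.0: bits 10110001000111100111 walk d0:-→d1:-→d2:-→d3:-→d4:-→d5:-→d6:-→d7:-→d8:-→d9:-→d10:-→d11:-→d12:-→d13:-→d14:-→d15:-→d16:-→d17:-→d18:-→d19:-→d20:H0 -> H0
  add 156.162.0.0/15 -> H0 at depth 15
  add 156.162.12.0/23 -> H2 at depth 23
  add 0.0.0.0/0 -> H0 at depth 0
  add 177.16.0.0/12 -> H1 at depth 12
  add 0.0.0.0/0 -> H0 at depth 0
  add 236.121.0.0/17 -> H2 at depth 17
  add 156.162.0.0/20 -> H0 at depth 20
  del 156.162.0.0/15 (clear depth 15)
  add 0.0.0.0/0 -> H2 at depth 0
  add 177.16.0.0/12 -> H2 at depth 12
  lookup 177.30.120.174: bits 1011000100011110011110001010 walk d0:H2→d1:-→d2:-→d3:-→d4:-→d5:-→d6:-→d7:-→d8:-→d9:-→d10:-→d11:-→d12:H2→d13:-→d14:-→d15:-→d16:-→d17:-→d18:-→d19:-→d20:H0→d21:-→d22:-→d23:-→d24:-→d25:-→d26:-→d27:-→d28:H2 -> H2
  lookup 156.162.12.4: bits 100111001010001000001100 walk d0:H2→d1:-→d2:-→d3:-→d4:-→d5:-→d6:-→d7:-→d8:-→d9:-→d10:-→d11:-→d12:-→d13:-→d14:-→d15:-→d16:-→d17:-→d18:-→d19:-→d20:H0→d21:-→d22:-→d23:H2→d24:- -> H2
  add 176.0.0.0/4 -> H2 at depth 4
  del 177.30.120.160/28 (clear depth 28)

== LOOKUPS ==
["H2","H2","H0","H2","H2"]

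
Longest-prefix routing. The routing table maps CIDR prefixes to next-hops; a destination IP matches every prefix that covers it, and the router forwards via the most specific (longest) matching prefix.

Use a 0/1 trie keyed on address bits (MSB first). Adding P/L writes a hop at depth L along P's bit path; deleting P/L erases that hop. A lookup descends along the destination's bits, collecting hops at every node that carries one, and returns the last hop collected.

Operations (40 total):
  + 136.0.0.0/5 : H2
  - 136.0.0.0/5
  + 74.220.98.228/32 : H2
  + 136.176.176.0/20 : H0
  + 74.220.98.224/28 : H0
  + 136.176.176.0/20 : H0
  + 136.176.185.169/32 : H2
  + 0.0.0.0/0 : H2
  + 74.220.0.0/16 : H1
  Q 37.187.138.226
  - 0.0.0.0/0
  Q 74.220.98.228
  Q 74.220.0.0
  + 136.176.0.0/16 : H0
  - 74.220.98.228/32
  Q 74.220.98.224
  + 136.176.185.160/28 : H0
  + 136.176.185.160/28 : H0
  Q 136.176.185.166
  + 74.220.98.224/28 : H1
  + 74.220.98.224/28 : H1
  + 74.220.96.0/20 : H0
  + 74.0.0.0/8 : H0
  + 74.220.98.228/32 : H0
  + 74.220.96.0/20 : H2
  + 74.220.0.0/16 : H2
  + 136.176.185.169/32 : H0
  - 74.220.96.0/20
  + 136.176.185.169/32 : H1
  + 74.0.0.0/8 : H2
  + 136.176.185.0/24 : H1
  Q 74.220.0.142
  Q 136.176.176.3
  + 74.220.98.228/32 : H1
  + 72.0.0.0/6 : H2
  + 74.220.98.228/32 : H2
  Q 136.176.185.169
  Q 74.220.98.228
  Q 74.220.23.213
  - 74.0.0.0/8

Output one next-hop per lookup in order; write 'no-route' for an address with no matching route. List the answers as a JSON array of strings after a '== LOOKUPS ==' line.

Apply in order:
  add 136.0.0.0/5 -> H2 at depth 5
  del 136.0.0.0/5 (clear depth 5)
  add 74.220.98.228/32 -> H2 at depth 32
  add 136.176.176.0/20 -> H0 at depth 20
  add 74.220.98.224/28 -> H0 at depth 28
  add 136.176.176.0/20 -> H0 at depth 20
  add 136.176.185.169/32 -> H2 at depth 32
  add 0.0.0.0/0 -> H2 at depth 0
  add 74.220.0.0/16 -> H1 at depth 16
  lookup 37.187.138.226: bits 0 walk d0:H2→d1:- -> H2
  del 0.0.0.0/0 (clear depth 0)
  lookup 74.220.98.228: bits 01001010110111000110001011100100 walk d0:-→d1:-→d2:-→d3:-→d4:-→d5:-→d6:-→d7:-→d8:-→d9:-→d10:-→d11:-→d12:-→d13:-→d14:-→d15:-→d16:H1→d17:-→d18:-→d19:-→d20:-→d21:-→d22:-→d23:-→d24:-→d25:-→d26:-→d27:-→d28:H0→d29:-→d30:-→d31:-→d32:H2 -> H2
  lookup 74.220.0.0: bits 01001010110111000 walk d0:-→d1:-→d2:-→d3:-→d4:-→d5:-→d6:-→d7:-→d8:-→d9:-→d10:-→d11:-→d12:-→d13:-→d14:-→d15:-→d16:H1→d17:- -> H1
  add 136.176.0.0/16 -> H0 at depth 16
  del 74.220.98.228/32 (clear depth 32)
  lookup 74.220.98.224: bits 01001010110111000110001011100 walk d0:-→d1:-→d2:-→d3:-→d4:-→d5:-→d6:-→d7:-→d8:-→d9:-→d10:-→d11:-→d12:-→d13:-→d14:-→d15:-→d16:H1→d17:-→d18:-→d19:-→d20:-→d21:-→d22:-→d23:-→d24:-→d25:-→d26:-→d27:-→d28:H0→d29:- -> H0
  add 136.176.185.160/28 -> H0 at depth 28
  add 136.176.185.160/28 -> H0 at depth 28
  lookup 136.176.185.166: bits 1000100010110000101110011010 walk d0:-→d1:-→d2:-→d3:-→d4:-→d5:-→d6:-→d7:-→d8:-→d9:-→d10:-→d11:-→d12:-→d13:-→d14:-→d15:-→d16:H0→d17:-→d18:-→d19:-→d20:H0→d21:-→d22:-→d23:-→d24:-→d25:-→d26:-→d27:-→d28:H0 -> H0
  add 74.220.98.224/28 -> H1 at depth 28
  add 74.220.98.224/28 -> H1 at depth 28
  add 74.220.96.0/20 -> H0 at depth 20
  add 74.0.0.0/8 -> H0 at depth 8
  add 74.220.98.228/32 -> H0 at depth 32
  add 74.220.96.0/20 -> H2 at depth 20
  add 74.220.0.0/16 -> H2 at depth 16
  add 136.176.185.169/32 -> H0 at depth 32
  del 74.220.96.0/20 (clear depth 20)
  add 136.176.185.169/32 -> H1 at depth 32
  add 74.0.0.0/8 -> H2 at depth 8
  add 136.176.185.0/24 -> H1 at depth 24
  lookup 74.220.0.142: bits 01001010110111000 walk d0:-→d1:-→d2:-→d3:-→d4:-→d5:-→d6:-→d7:-→d8:H2→d9:-→d10:-→d11:-→d12:-→d13:-→d14:-→d15:-→d16:H2→d17:- -> H2
  lookup 136.176.176.3: bits 10001000101100001011 walk d0:-→d1:-→d2:-→d3:-→d4:-→d5:-→d6:-→d7:-→d8:-→d9:-→d10:-→d11:-→d12:-→d13:-→d14:-→d15:-→d16:H0→d17:-→d18:-→d19:-→d20:H0 -> H0
  add 74.220.98.228/32 -> H1 at depth 32
  add 72.0.0.0/6 -> H2 at depth 6
  add 74.220.98.228/32 -> H2 at depth 32
  lookup 136.176.185.169: bits 10001000101100001011100110101001 walk d0:-→d1:-→d2:-→d3:-→d4:-→d5:-→d6:-→d7:-→d8:-→d9:-→d10:-→d11:-→d12:-→d13:-→d14:-→d15:-→d16:H0→d17:-→d18:-→d19:-→d20:H0→d21:-→d22:-→d23:-→d24:H1→d25:-→d26:-→d27:-→d28:H0→d29:-→d30:-→d31:-→d32:H1 -> H1
  lookup 74.220.98.228: bits 01001010110111000110001011100100 walk d0:-→d1:-→d2:-→d3:-→d4:-→d5:-→d6:H2→d7:-→d8:H2→d9:-→d10:-→d11:-→d12:-→d13:-→d14:-→d15:-→d16:H2→d17:-→d18:-→d19:-→d20:-→d21:-→d22:-→d23:-→d24:-→d25:-→d26:-→d27:-→d28:H1→d29:-→d30:-→d31:-→d32:H2 -> H2
  lookup 74.220.23.213: bits 01001010110111000 walk d0:-→d1:-→d2:-→d3:-→d4:-→d5:-→d6:H2→d7:-→d8:H2→d9:-→d10:-→d11:-→d12:-→d13:-→d14:-→d15:-→d16:H2→d17:- -> H2
  del 74.0.0.0/8 (clear depth 8)

== LOOKUPS ==
["H2","H2","H1","H0","H0","H2","H0","H1","H2","H2"]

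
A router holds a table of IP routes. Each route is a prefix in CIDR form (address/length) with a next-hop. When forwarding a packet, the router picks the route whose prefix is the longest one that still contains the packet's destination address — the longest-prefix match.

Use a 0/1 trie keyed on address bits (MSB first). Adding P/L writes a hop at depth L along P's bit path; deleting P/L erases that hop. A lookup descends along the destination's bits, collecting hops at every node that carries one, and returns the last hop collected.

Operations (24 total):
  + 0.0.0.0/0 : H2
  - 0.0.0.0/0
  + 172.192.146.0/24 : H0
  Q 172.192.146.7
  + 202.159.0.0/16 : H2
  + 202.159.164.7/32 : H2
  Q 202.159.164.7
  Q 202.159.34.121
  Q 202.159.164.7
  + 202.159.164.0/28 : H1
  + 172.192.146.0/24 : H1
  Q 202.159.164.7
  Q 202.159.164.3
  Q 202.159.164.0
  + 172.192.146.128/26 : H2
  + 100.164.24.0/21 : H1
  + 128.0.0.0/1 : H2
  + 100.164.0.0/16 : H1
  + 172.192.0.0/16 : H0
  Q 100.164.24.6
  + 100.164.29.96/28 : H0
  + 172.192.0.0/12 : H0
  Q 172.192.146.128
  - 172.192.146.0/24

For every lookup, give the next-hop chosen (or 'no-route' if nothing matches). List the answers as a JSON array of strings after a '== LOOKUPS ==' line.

Trace:
  add 0.0.0.0/0 -> H2 at depth 0
  - 0.0.0.0/0 clear@0
  add 172.192.146.0/24 -> H0 at depth 24
  Q 172.192.146.7: descend 101011001100000010010010 ; hops seen [H0] ; pick H0
  add 202.159.0.0/16 -> H2 at depth 16
  add 202.159.164.7/32 -> H2 at depth 32
  Q 202.159.164.7: descend 11001010100111111010010000000111 ; hops seen [H2,H2] ; pick H2
  Q 202.159.34.121: descend 1100101010011111 ; hops seen [H2] ; pick H2
  Q 202.159.164.7: descend 11001010100111111010010000000111 ; hops seen [H2,H2] ; pick H2
  add 202.159.164.0/28 -> H1 at depth 28
  add 172.192.146.0/24 -> H1 at depth 24
  Q 202.159.164.7: descend 11001010100111111010010000000111 ; hops seen [H2,H1,H2] ; pick H2
  Q 202.159.164.3: descend 11001010100111111010010000000 ; hops seen [H2,H1] ; pick H1
  Q 202.159.164.0: descend 11001010100111111010010000000 ; hops seen [H2,H1] ; pick H1
  add 172.192.146.128/26 -> H2 at depth 26
  add 100.164.24.0/21 -> H1 at depth 21
  add 128.0.0.0/1 -> H2 at depth 1
  add 100.164.0.0/16 -> H1 at depth 16
  add 172.192.0.0/16 -> H0 at depth 16
  Q 100.164.24.6: descend 011001001010010000011 ; hops seen [H1,H1] ; pick H1
  add 100.164.29.96/28 -> H0 at depth 28
  add 172.192.0.0/12 -> H0 at depth 12
  Q 172.192.146.128: descend 10101100110000001001001010 ; hops seen [H2,H0,H0,H1,H2] ; pick H2
  - 172.192.146.0/24 clear@24

== LOOKUPS ==
["H0","H2","H2","H2","H2","H1","H1","H1","H2"]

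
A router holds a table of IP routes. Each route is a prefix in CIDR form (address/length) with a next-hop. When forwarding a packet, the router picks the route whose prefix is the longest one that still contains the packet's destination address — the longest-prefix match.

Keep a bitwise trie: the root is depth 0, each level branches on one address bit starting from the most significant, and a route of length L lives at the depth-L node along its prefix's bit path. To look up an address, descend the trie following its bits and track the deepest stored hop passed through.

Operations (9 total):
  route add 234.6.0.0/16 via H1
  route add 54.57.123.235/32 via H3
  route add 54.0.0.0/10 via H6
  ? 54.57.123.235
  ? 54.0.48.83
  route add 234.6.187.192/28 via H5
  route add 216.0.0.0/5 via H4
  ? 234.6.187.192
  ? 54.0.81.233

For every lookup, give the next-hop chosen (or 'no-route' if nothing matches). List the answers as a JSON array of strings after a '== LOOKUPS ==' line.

Process each operation:
  + 234.6.0.0/16 (H1) depth=16
  + 54.57.123.235/32 (H3) depth=32
  + 54.0.0.0/10 (H6) depth=10
  Q 54.57.123.235: descend 00110110001110010111101111101011 ; hops seen [H6,H3] ; pick H3
  Q 54.0.48.83: descend 0011011000 ; hops seen [H6] ; pick H6
  + 234.6.187.192/28 (H5) depth=28
  + 216.0.0.0/5 (H4) depth=5
  Q 234.6.187.192: descend 1110101000000110101110111100 ; hops seen [H1,H5] ; pick H5
  Q 54.0.81.233: descend 0011011000 ; hops seen [H6] ; pick H6

== LOOKUPS ==
["H3","H6","H5","H6"]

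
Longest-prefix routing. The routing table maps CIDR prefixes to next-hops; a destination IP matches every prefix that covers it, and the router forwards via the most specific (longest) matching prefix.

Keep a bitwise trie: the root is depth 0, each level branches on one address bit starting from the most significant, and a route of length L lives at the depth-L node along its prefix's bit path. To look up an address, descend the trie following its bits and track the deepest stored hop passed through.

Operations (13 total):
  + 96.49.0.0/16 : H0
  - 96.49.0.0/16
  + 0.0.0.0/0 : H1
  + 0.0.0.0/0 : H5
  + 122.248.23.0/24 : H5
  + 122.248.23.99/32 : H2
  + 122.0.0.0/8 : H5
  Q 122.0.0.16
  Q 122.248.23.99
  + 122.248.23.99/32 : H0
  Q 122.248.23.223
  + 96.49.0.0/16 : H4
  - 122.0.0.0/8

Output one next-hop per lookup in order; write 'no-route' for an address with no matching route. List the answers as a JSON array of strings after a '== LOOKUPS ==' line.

Trace:
  add 96.49.0.0/16 -> H0 at depth 16
  del 96.49.0.0/16 (clear depth 16)
  add 0.0.0.0/0 -> H1 at depth 0
  add 0.0.0.0/0 -> H5 at depth 0
  add 122.248.23.0/24 -> H5 at depth 24
  add 122.248.23.99/32 -> H2 at depth 32
  add 122.0.0.0/8 -> H5 at depth 8
  lookup 122.0.0.16: bits 01111010 walk d0:H5→d1:-→d2:-→d3:-→d4:-→d5:-→d6:-→d7:-→d8:H5 -> H5
  lookup 122.248.23.99: bits 01111010111110000001011101100011 walk d0:H5→d1:-→d2:-→d3:-→d4:-→d5:-→d6:-→d7:-→d8:H5→d9:-→d10:-→d11:-→d12:-→d13:-→d14:-→d15:-→d16:-→d17:-→d18:-→d19:-→d20:-→d21:-→d22:-→d23:-→d24:H5→d25:-→d26:-→d27:-→d28:-→d29:-→d30:-→d31:-→d32:H2 -> H2
  add 122.248.23.99/32 -> H0 at depth 32
  lookup 122.248.23.223: bits 011110101111100000010111 walk d0:H5→d1:-→d2:-→d3:-→d4:-→d5:-→d6:-→d7:-→d8:H5→d9:-→d10:-→d11:-→d12:-→d13:-→d14:-→d15:-→d16:-→d17:-→d18:-→d19:-→d20:-→d21:-→d22:-→d23:-→d24:H5 -> H5
  add 96.49.0.0/16 -> H4 at depth 16
  del 122.0.0.0/8 (clear depth 8)

== LOOKUPS ==
["H5","H2","H5"]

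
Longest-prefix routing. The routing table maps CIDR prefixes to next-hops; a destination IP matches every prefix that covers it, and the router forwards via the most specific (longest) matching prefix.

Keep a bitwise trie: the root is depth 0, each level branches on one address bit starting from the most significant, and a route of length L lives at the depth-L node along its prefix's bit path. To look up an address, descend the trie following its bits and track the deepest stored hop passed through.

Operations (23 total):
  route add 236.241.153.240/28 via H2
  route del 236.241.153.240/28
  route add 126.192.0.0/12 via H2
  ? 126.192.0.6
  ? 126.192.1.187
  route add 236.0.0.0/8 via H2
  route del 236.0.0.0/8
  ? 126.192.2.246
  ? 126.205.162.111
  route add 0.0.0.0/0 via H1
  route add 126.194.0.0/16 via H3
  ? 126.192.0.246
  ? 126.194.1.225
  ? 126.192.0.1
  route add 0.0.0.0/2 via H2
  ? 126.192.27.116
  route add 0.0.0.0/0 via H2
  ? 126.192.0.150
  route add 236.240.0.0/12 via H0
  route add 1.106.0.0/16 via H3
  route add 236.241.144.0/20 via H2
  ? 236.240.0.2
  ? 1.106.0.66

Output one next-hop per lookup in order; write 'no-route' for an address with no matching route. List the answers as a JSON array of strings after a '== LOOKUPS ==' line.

Apply in order:
  + 236.241.153.240/28 (H2) depth=28
  del 236.241.153.240/28 (clear depth 28)
  + 126.192.0.0/12 (H2) depth=12
  ? 126.192.0.6  path d0:-→d1:-→d2:-→d3:-→d4:-→d5:-→d6:-→d7:-→d8:-→d9:-→d10:-→d11:-→d12:H2  best=H2
  ? 126.192.1.187  path d0:-→d1:-→d2:-→d3:-→d4:-→d5:-→d6:-→d7:-→d8:-→d9:-→d10:-→d11:-→d12:H2  best=H2
  + 236.0.0.0/8 (H2) depth=8
  del 236.0.0.0/8 (clear depth 8)
  ? 126.192.2.246  path d0:-→d1:-→d2:-→d3:-→d4:-→d5:-→d6:-→d7:-→d8:-→d9:-→d10:-→d11:-→d12:H2  best=H2
  ? 126.205.162.111  path d0:-→d1:-→d2:-→d3:-→d4:-→d5:-→d6:-→d7:-→d8:-→d9:-→d10:-→d11:-→d12:H2  best=H2
  + 0.0.0.0/0 (H1) depth=0
  + 126.194.0.0/16 (H3) depth=16
  ? 126.192.0.246  path d0:H1→d1:-→d2:-→d3:-→d4:-→d5:-→d6:-→d7:-→d8:-→d9:-→d10:-→d11:-→d12:H2→d13:-→d14:-  best=H2
  ? 126.194.1.225  path d0:H1→d1:-→d2:-→d3:-→d4:-→d5:-→d6:-→d7:-→d8:-→d9:-→d10:-→d11:-→d12:H2→d13:-→d14:-→d15:-→d16:H3  best=H3
  ? 126.192.0.1  path d0:H1→d1:-→d2:-→d3:-→d4:-→d5:-→d6:-→d7:-→d8:-→d9:-→d10:-→d11:-→d12:H2→d13:-→d14:-  best=H2
  + 0.0.0.0/2 (H2) depth=2
  ? 126.192.27.116  path d0:H1→d1:-→d2:-→d3:-→d4:-→d5:-→d6:-→d7:-→d8:-→d9:-→d10:-→d11:-→d12:H2→d13:-→d14:-  best=H2
  + 0.0.0.0/0 (H2) depth=0
  ? 126.192.0.150  path d0:H2→d1:-→d2:-→d3:-→d4:-→d5:-→d6:-→d7:-→d8:-→d9:-→d10:-→d11:-→d12:H2→d13:-→d14:-  best=H2
  + 236.240.0.0/12 (H0) depth=12
  + 1.106.0.0/16 (H3) depth=16
  + 236.241.144.0/20 (H2) depth=20
  ? 236.240.0.2  path d0:H2→d1:-→d2:-→d3:-→d4:-→d5:-→d6:-→d7:-→d8:-→d9:-→d10:-→d11:-→d12:H0→d13:-→d14:-→d15:-  best=H0
  ? 1.106.0.66  path d0:H2→d1:-→d2:H2→d3:-→d4:-→d5:-→d6:-→d7:-→d8:-→d9:-→d10:-→d11:-→d12:-→d13:-→d14:-→d15:-→d16:H3  best=H3

== LOOKUPS ==
["H2","H2","H2","H2","H2","H3","H2","H2","H2","H0","H3"]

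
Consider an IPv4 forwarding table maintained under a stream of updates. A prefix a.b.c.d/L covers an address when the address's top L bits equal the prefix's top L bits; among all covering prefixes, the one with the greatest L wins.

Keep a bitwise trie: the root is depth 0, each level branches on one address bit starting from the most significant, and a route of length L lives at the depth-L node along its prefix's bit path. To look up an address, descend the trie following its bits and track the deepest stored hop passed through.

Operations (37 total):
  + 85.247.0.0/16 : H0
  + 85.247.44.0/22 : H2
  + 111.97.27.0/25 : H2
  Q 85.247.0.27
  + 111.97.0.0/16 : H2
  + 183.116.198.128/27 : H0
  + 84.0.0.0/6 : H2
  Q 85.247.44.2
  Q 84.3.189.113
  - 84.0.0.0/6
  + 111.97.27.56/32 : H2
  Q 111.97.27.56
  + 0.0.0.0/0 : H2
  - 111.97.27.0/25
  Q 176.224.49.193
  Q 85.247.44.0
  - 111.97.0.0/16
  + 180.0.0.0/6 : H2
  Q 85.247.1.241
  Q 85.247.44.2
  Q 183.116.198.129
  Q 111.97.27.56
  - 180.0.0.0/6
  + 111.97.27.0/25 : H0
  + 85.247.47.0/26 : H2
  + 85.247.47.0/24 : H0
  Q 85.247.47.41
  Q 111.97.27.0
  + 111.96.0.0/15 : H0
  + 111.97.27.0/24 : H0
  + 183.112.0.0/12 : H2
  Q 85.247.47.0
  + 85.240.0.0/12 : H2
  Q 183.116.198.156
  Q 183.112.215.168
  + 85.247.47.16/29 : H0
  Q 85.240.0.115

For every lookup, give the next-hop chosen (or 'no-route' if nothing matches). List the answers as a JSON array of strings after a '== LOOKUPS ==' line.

Process each operation:
  add 85.247.0.0/16 -> H0 at depth 16
  add 85.247.44.0/22 -> H2 at depth 22
  add 111.97.27.0/25 -> H2 at depth 25
  ? 85.247.0.27  path d0:-→d1:-→d2:-→d3:-→d4:-→d5:-→d6:-→d7:-→d8:-→d9:-→d10:-→d11:-→d12:-→d13:-→d14:-→d15:-→d16:H0→d17:-→d18:-  best=H0
  add 111.97.0.0/16 -> H2 at depth 16
  add 183.116.198.128/27 -> H0 at depth 27
  add 84.0.0.0/6 -> H2 at depth 6
  ? 85.247.44.2  path d0:-→d1:-→d2:-→d3:-→d4:-→d5:-→d6:H2→d7:-→d8:-→d9:-→d10:-→d11:-→d12:-→d13:-→d14:-→d15:-→d16:H0→d17:-→d18:-→d19:-→d20:-→d21:-→d22:H2  best=H2
  ? 84.3.189.113  path d0:-→d1:-→d2:-→d3:-→d4:-→d5:-→d6:H2→d7:-  best=H2
  - 84.0.0.0/6 clear@6
  add 111.97.27.56/32 -> H2 at depth 32
  ? 111.97.27.56  path d0:-→d1:-→d2:-→d3:-→d4:-→d5:-→d6:-→d7:-→d8:-→d9:-→d10:-→d11:-→d12:-→d13:-→d14:-→d15:-→d16:H2→d17:-→d18:-→d19:-→d20:-→d21:-→d22:-→d23:-→d24:-→d25:H2→d26:-→d27:-→d28:-→d29:-→d30:-→d31:-→d32:H2  best=H2
  add 0.0.0.0/0 -> H2 at depth 0
  - 111.97.27.0/25 clear@25
  ? 176.224.49.193  path d0:H2→d1:-→d2:-→d3:-→d4:-→d5:-  best=H2
  ? 85.247.44.0  path d0:H2→d1:-→d2:-→d3:-→d4:-→d5:-→d6:-→d7:-→d8:-→d9:-→d10:-→d11:-→d12:-→d13:-→d14:-→d15:-→d16:H0→d17:-→d18:-→d19:-→d20:-→d21:-→d22:H2  best=H2
  - 111.97.0.0/16 clear@16
  add 180.0.0.0/6 -> H2 at depth 6
  ? 85.247.1.241  path d0:H2→d1:-→d2:-→d3:-→d4:-→d5:-→d6:-→d7:-→d8:-→d9:-→d10:-→d11:-→d12:-→d13:-→d14:-→d15:-→d16:H0→d17:-→d18:-  best=H0
  ? 85.247.44.2  path d0:H2→d1:-→d2:-→d3:-→d4:-→d5:-→d6:-→d7:-→d8:-→d9:-→d10:-→d11:-→d12:-→d13:-→d14:-→d15:-→d16:H0→d17:-→d18:-→d19:-→d20:-→d21:-→d22:H2  best=H2
  ? 183.116.198.129  path d0:H2→d1:-→d2:-→d3:-→d4:-→d5:-→d6:H2→d7:-→d8:-→d9:-→d10:-→d11:-→d12:-→d13:-→d14:-→d15:-→d16:-→d17:-→d18:-→d19:-→d20:-→d21:-→d22:-→d23:-→d24:-→d25:-→d26:-→d27:H0  best=H0
  ? 111.97.27.56  path d0:H2→d1:-→d2:-→d3:-→d4:-→d5:-→d6:-→d7:-→d8:-→d9:-→d10:-→d11:-→d12:-→d13:-→d14:-→d15:-→d16:-→d17:-→d18:-→d19:-→d20:-→d21:-→d22:-→d23:-→d24:-→d25:-→d26:-→d27:-→d28:-→d29:-→d30:-→d31:-→d32:H2  best=H2
  - 180.0.0.0/6 clear@6
  add 111.97.27.0/25 -> H0 at depth 25
  add 85.247.47.0/26 -> H2 at depth 26
  add 85.247.47.0/24 -> H0 at depth 24
  ? 85.247.47.41  path d0:H2→d1:-→d2:-→d3:-→d4:-→d5:-→d6:-→d7:-→d8:-→d9:-→d10:-→d11:-→d12:-→d13:-→d14:-→d15:-→d16:H0→d17:-→d18:-→d19:-→d20:-→d21:-→d22:H2→d23:-→d24:H0→d25:-→d26:H2  best=H2
  ? 111.97.27.0  path d0:H2→d1:-→d2:-→d3:-→d4:-→d5:-→d6:-→d7:-→d8:-→d9:-→d10:-→d11:-→d12:-→d13:-→d14:-→d15:-→d16:-→d17:-→d18:-→d19:-→d20:-→d21:-→d22:-→d23:-→d24:-→d25:H0→d26:-  best=H0
  add 111.96.0.0/15 -> H0 at depth 15
  add 111.97.27.0/24 -> H0 at depth 24
  add 183.112.0.0/12 -> H2 at depth 12
  ? 85.247.47.0  path d0:H2→d1:-→d2:-→d3:-→d4:-→d5:-→d6:-→d7:-→d8:-→d9:-→d10:-→d11:-→d12:-→d13:-→d14:-→d15:-→d16:H0→d17:-→d18:-→d19:-→d20:-→d21:-→d22:H2→d23:-→d24:H0→d25:-→d26:H2  best=H2
  add 85.240.0.0/12 -> H2 at depth 12
  ? 183.116.198.156  path d0:H2→d1:-→d2:-→d3:-→d4:-→d5:-→d6:-→d7:-→d8:-→d9:-→d10:-→d11:-→d12:H2→d13:-→d14:-→d15:-→d16:-→d17:-→d18:-→d19:-→d20:-→d21:-→d22:-→d23:-→d24:-→d25:-→d26:-→d27:H0  best=H0
  ? 183.112.215.168  path d0:H2→d1:-→d2:-→d3:-→d4:-→d5:-→d6:-→d7:-→d8:-→d9:-→d10:-→d11:-→d12:H2→d13:-  best=H2
  add 85.247.47.16/29 -> H0 at depth 29
  ? 85.240.0.115  path d0:H2→d1:-→d2:-→d3:-→d4:-→d5:-→d6:-→d7:-→d8:-→d9:-→d10:-→d11:-→d12:H2→d13:-  best=H2

== LOOKUPS ==
["H0","H2","H2","H2","H2","H2","H0","H2","H0","H2","H2","H0","H2","H0","H2","H2"]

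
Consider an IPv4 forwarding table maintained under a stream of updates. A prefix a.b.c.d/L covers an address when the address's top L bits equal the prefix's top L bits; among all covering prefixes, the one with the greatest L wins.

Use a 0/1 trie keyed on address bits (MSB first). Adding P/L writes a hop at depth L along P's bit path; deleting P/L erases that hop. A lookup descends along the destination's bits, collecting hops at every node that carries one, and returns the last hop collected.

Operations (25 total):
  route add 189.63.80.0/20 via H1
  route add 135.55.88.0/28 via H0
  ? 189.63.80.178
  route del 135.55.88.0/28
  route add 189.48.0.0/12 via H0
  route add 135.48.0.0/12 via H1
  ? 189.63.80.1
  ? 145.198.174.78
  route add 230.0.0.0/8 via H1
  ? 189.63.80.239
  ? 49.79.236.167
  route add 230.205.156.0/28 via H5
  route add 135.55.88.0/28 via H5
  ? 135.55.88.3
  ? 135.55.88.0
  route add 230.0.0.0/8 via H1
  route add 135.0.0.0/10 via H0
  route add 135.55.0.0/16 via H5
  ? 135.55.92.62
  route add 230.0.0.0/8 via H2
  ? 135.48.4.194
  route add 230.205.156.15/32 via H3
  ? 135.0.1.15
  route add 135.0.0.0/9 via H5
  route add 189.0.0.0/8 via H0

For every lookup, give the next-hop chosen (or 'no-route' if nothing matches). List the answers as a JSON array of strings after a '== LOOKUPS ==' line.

Trace:
  add 189.63.80.0/20 -> H1 at depth 20
  add 135.55.88.0/28 -> H0 at depth 28
  ? 189.63.80.178  path d0:-→d1:-→d2:-→d3:-→d4:-→d5:-→d6:-→d7:-→d8:-→d9:-→d10:-→d11:-→d12:-→d13:-→d14:-→d15:-→d16:-→d17:-→d18:-→d19:-→d20:H1  best=H1
  del 135.55.88.0/28 (clear depth 28)
  add 189.48.0.0/12 -> H0 at depth 12
  add 135.48.0.0/12 -> H1 at depth 12
  ? 189.63.80.1  path d0:-→d1:-→d2:-→d3:-→d4:-→d5:-→d6:-→d7:-→d8:-→d9:-→d10:-→d11:-→d12:H0→d13:-→d14:-→d15:-→d16:-→d17:-→d18:-→d19:-→d20:H1  best=H1
  ? 145.198.174.78  path d0:-→d1:-→d2:-→d3:-  best=no-route
  add 230.0.0.0/8 -> H1 at depth 8
  ? 189.63.80.239  path d0:-→d1:-→d2:-→d3:-→d4:-→d5:-→d6:-→d7:-→d8:-→d9:-→d10:-→d11:-→d12:H0→d13:-→d14:-→d15:-→d16:-→d17:-→d18:-→d19:-→d20:H1  best=H1
  ? 49.79.236.167  path d0:-  best=no-route
  add 230.205.156.0/28 -> H5 at depth 28
  add 135.55.88.0/28 -> H5 at depth 28
  ? 135.55.88.3  path d0:-→d1:-→d2:-→d3:-→d4:-→d5:-→d6:-→d7:-→d8:-→d9:-→d10:-→d11:-→d12:H1→d13:-→d14:-→d15:-→d16:-→d17:-→d18:-→d19:-→d20:-→d21:-→d22:-→d23:-→d24:-→d25:-→d26:-→d27:-→d28:H5  best=H5
  ? 135.55.88.0  path d0:-→d1:-→d2:-→d3:-→d4:-→d5:-→d6:-→d7:-→d8:-→d9:-→d10:-→d11:-→d12:H1→d13:-→d14:-→d15:-→d16:-→d17:-→d18:-→d19:-→d20:-→d21:-→d22:-→d23:-→d24:-→d25:-→d26:-→d27:-→d28:H5  best=H5
  add 230.0.0.0/8 -> H1 at depth 8
  add 135.0.0.0/10 -> H0 at depth 10
  add 135.55.0.0/16 -> H5 at depth 16
  ? 135.55.92.62  path d0:-→d1:-→d2:-→d3:-→d4:-→d5:-→d6:-→d7:-→d8:-→d9:-→d10:H0→d11:-→d12:H1→d13:-→d14:-→d15:-→d16:H5→d17:-→d18:-→d19:-→d20:-→d21:-  best=H5
  add 230.0.0.0/8 -> H2 at depth 8
  ? 135.48.4.194  path d0:-→d1:-→d2:-→d3:-→d4:-→d5:-→d6:-→d7:-→d8:-→d9:-→d10:H0→d11:-→d12:H1→d13:-  best=H1
  add 230.205.156.15/32 -> H3 at depth 32
  ? 135.0.1.15  path d0:-→d1:-→d2:-→d3:-→d4:-→d5:-→d6:-→d7:-→d8:-→d9:-→d10:H0  best=H0
  add 135.0.0.0/9 -> H5 at depth 9
  add 189.0.0.0/8 -> H0 at depth 8

== LOOKUPS ==
["H1","H1","no-route","H1","no-route","H5","H5","H5","H1","H0"]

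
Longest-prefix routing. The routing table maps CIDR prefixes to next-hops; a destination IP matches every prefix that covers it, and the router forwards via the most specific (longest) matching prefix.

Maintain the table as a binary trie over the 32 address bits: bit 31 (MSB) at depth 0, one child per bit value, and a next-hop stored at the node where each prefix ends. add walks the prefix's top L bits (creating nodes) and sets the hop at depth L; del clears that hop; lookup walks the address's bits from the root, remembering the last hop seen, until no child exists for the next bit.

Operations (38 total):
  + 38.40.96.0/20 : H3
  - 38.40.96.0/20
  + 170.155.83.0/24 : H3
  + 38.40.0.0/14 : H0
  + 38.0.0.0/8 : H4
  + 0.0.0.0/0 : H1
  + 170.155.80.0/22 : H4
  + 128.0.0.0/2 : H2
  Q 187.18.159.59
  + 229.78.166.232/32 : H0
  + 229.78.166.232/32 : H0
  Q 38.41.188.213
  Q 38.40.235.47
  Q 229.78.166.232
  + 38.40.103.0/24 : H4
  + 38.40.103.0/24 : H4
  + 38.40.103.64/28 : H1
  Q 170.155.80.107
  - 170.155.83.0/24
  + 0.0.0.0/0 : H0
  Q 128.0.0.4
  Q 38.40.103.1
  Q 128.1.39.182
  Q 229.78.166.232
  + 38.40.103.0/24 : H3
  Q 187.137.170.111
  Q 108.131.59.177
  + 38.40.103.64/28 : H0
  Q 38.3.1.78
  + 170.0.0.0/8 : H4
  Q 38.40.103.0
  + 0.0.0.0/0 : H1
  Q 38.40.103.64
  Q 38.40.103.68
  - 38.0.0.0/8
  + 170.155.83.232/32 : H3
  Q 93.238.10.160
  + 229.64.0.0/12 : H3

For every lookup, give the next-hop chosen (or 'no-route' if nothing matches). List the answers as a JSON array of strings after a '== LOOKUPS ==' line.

Apply in order:
  + 38.40.96.0/20 (H3) depth=20
  del 38.40.96.0/20 (clear depth 20)
  + 170.155.83.0/24 (H3) depth=24
  + 38.40.0.0/14 (H0) depth=14
  + 38.0.0.0/8 (H4) depth=8
  + 0.0.0.0/0 (H1) depth=0
  + 170.155.80.0/22 (H4) depth=22
  + 128.0.0.0/2 (H2) depth=2
  ? 187.18.159.59  path d0:H1→d1:-→d2:H2→d3:-  best=H2
  + 229.78.166.232/32 (H0) depth=32
  + 229.78.166.232/32 (H0) depth=32
  ? 38.41.188.213  path d0:H1→d1:-→d2:-→d3:-→d4:-→d5:-→d6:-→d7:-→d8:H4→d9:-→d10:-→d11:-→d12:-→d13:-→d14:H0→d15:-  best=H0
  ? 38.40.235.47  path d0:H1→d1:-→d2:-→d3:-→d4:-→d5:-→d6:-→d7:-→d8:H4→d9:-→d10:-→d11:-→d12:-→d13:-→d14:H0→d15:-→d16:-  best=H0
  ? 229.78.166.232  path d0:H1→d1:-→d2:-→d3:-→d4:-→d5:-→d6:-→d7:-→d8:-→d9:-→d10:-→d11:-→d12:-→d13:-→d14:-→d15:-→d16:-→d17:-→d18:-→d19:-→d20:-→d21:-→d22:-→d23:-→d24:-→d25:-→d26:-→d27:-→d28:-→d29:-→d30:-→d31:-→d32:H0  best=H0
  + 38.40.103.0/24 (H4) depth=24
  + 38.40.103.0/24 (H4) depth=24
  + 38.40.103.64/28 (H1) depth=28
  ? 170.155.80.107  path d0:H1→d1:-→d2:H2→d3:-→d4:-→d5:-→d6:-→d7:-→d8:-→d9:-→d10:-→d11:-→d12:-→d13:-→d14:-→d15:-→d16:-→d17:-→d18:-→d19:-→d20:-→d21:-→d22:H4  best=H4
  del 170.155.83.0/24 (clear depth 24)
  + 0.0.0.0/0 (H0) depth=0
  ? 128.0.0.4  path d0:H0→d1:-→d2:H2  best=H2
  ? 38.40.103.1  path d0:H0→d1:-→d2:-→d3:-→d4:-→d5:-→d6:-→d7:-→d8:H4→d9:-→d10:-→d11:-→d12:-→d13:-→d14:H0→d15:-→d16:-→d17:-→d18:-→d19:-→d20:-→d21:-→d22:-→d23:-→d24:H4→d25:-  best=H4
  ? 128.1.39.182  path d0:H0→d1:-→d2:H2  best=H2
  ? 229.78.166.232  path d0:H0→d1:-→d2:-→d3:-→d4:-→d5:-→d6:-→d7:-→d8:-→d9:-→d10:-→d11:-→d12:-→d13:-→d14:-→d15:-→d16:-→d17:-→d18:-→d19:-→d20:-→d21:-→d22:-→d23:-→d24:-→d25:-→d26:-→d27:-→d28:-→d29:-→d30:-→d31:-→d32:H0  best=H0
  + 38.40.103.0/24 (H3) depth=24
  ? 187.137.170.111  path d0:H0→d1:-→d2:H2→d3:-  best=H2
  ? 108.131.59.177  path d0:H0→d1:-  best=H0
  + 38.40.103.64/28 (H0) depth=28
  ? 38.3.1.78  path d0:H0→d1:-→d2:-→d3:-→d4:-→d5:-→d6:-→d7:-→d8:H4→d9:-→d10:-  best=H4
  + 170.0.0.0/8 (H4) depth=8
  ? 38.40.103.0  path d0:H0→d1:-→d2:-→d3:-→d4:-→d5:-→d6:-→d7:-→d8:H4→d9:-→d10:-→d11:-→d12:-→d13:-→d14:H0→d15:-→d16:-→d17:-→d18:-→d19:-→d20:-→d21:-→d22:-→d23:-→d24:H3→d25:-  best=H3
  + 0.0.0.0/0 (H1) depth=0
  ? 38.40.103.64  path d0:H1→d1:-→d2:-→d3:-→d4:-→d5:-→d6:-→d7:-→d8:H4→d9:-→d10:-→d11:-→d12:-→d13:-→d14:H0→d15:-→d16:-→d17:-→d18:-→d19:-→d20:-→d21:-→d22:-→d23:-→d24:H3→d25:-→d26:-→d27:-→d28:H0  best=H0
  ? 38.40.103.68  path d0:H1→d1:-→d2:-→d3:-→d4:-→d5:-→d6:-→d7:-→d8:H4→d9:-→d10:-→d11:-→d12:-→d13:-→d14:H0→d15:-→d16:-→d17:-→d18:-→d19:-→d20:-→d21:-→d22:-→d23:-→d24:H3→d25:-→d26:-→d27:-→d28:H0  best=H0
  del 38.0.0.0/8 (clear depth 8)
  + 170.155.83.232/32 (H3) depth=32
  ? 93.238.10.160  path d0:H1→d1:-  best=H1
  + 229.64.0.0/12 (H3) depth=12

== LOOKUPS ==
["H2","H0","H0","H0","H4","H2","H4","H2","H0","H2","H0","H4","H3","H0","H0","H1"]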